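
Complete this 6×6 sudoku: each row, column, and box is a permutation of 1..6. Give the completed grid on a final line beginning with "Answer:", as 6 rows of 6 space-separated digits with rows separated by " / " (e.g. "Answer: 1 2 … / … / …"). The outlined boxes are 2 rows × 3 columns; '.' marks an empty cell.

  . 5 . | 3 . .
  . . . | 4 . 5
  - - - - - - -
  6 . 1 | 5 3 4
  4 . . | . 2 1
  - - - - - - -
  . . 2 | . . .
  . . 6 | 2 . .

Step 1. [r5c4∈{1,6}] across col 4, 1 lands solely at r5c4, so r5c4=1.
Step 2. [r4c2∈{3}] only 3 remains possible at r4c2 ⇒ r4c2=3.
Step 3. [r2c2∈{1,2,6}] in col 2, 6 fits only at r2c2, so r2c2=6.
Step 4. [r2c1∈{1,2,3}] r2c1 is the only open cell in row 2 admitting 2. So r2c1=2.
Step 5. [r6c2∈{1,4}] r6c2 is the only open cell in col 2 admitting 1 ⇒ r6c2=1.
Step 6. [r6c5∈{4,5}] 4 has one home in row 6: r6c5 ⇒ r6c5=4.
Step 7. [r5c5∈{5,6}] r5c5 is the only open cell in col 5 admitting 5. So r5c5=5.
Step 8. [r1c5∈{1,6}] across col 5, 6 lands solely at r1c5. So r1c5=6.
Step 9. [r5c1∈{3}] nothing but 3 survives at r5c1, so r5c1=3.
Step 10. [r4c3∈{5}] only 5 remains possible at r4c3 ⇒ r4c3=5.
Step 11. [r5c6∈{6}] r5c6 has the single candidate 6, so r5c6=6.
Step 12. [r2c3∈{3}] only 3 remains possible at r2c3. So r2c3=3.
Step 13. [r3c2∈{2}] nothing but 2 survives at r3c2, so r3c2=2.
Step 14. [r5c2∈{4}] nothing but 4 survives at r5c2, so r5c2=4.
Step 15. [r1c1∈{1}] r1c1 is down to just 1, so r1c1=1.
Step 16. [r4c4∈{6}] r4c4's peers cover all but 6. So r4c4=6.
Step 17. [r2c5∈{1}] nothing but 1 survives at r2c5. So r2c5=1.
Step 18. [r1c3∈{4}] r1c3's peers cover all but 4 ⇒ r1c3=4.
Step 19. [r1c6∈{2}] only 2 remains possible at r1c6 ⇒ r1c6=2.
Step 20. [r6c1∈{5}] nothing but 5 survives at r6c1, so r6c1=5.
Step 21. [r6c6∈{3}] nothing but 3 survives at r6c6 ⇒ r6c6=3.

Answer: 1 5 4 3 6 2 / 2 6 3 4 1 5 / 6 2 1 5 3 4 / 4 3 5 6 2 1 / 3 4 2 1 5 6 / 5 1 6 2 4 3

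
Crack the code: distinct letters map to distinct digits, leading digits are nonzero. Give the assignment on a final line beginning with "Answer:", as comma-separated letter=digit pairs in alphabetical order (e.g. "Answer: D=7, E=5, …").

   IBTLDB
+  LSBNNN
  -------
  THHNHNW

Step 1. [T] the sum has 7 digits but both addends have 6; that extra leading digit T is the final carry, namely 1. So T=1.
Step 2. [col 1: B + N ≡ W (mod 10)] several values work for B in column 1 (B + N ≡ W (mod 10), carry-in 0); try B=3. So B=3.
Step 3. [col 1: B + N ≡ W (mod 10)] no forcing yet in column 1 (carry-in 0); N=5 is free and consistent — try it ⇒ N=5.
Step 4. [col 1: B + N ≡ W (mod 10)] from column 1 (B=3, N=5, carry-in 0, digits 1,3,5 already taken and all letters distinct): W must equal 8 ⇒ W=8.
Step 5. [col 2: D + N ≡ N (mod 10)] in column 2 we have D+N≡N with carry-in 0; given N=5 and digits 1,3,5,8 already taken and all letters distinct, that pins D to 0, so D=0.
Step 6. [col 3: L + N ≡ H (mod 10)] H=2 is one option consistent with column 3 (L + N ≡ H (mod 10), carry-in 0) — take it, so H=2.
Step 7. [col 3: L + N ≡ H (mod 10)] column 3 reads L+N+carry(0)=H with N=5, H=2; with digits 0,1,2,3,5,8 already taken and all letters distinct, the only value for L is 7. So L=7.
Step 8. [col 5: B + S ≡ H (mod 10)] column 5: given B=3, H=2, carry-in 0, and digits 0,1,2,3,5,7,8 already taken and all letters distinct, B+S≡H (mod 10) forces S=9. So S=9.
Step 9. [col 6: I + L ≡ H (mod 10)] column 6: given L=7, H=2, carry-in 1, and digits 0,1,2,3,5,7,8,9 already taken and all letters distinct, I+L≡H (mod 10) forces I=4 ⇒ I=4.

Answer: B=3, D=0, H=2, I=4, L=7, N=5, S=9, T=1, W=8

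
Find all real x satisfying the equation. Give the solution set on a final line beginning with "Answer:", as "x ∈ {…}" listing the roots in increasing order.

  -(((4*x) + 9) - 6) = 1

Step 1. [-(((4*x) + 9) - 6) = 1] leading − — multiply by −1 ⇒ neg: ((4*x) + 9) - 6 = -1.
Step 2. [((4*x) + 9) - 6 = -1] add 6: x sits inside (… - 6). So sub: (4*x) + 9 = 5.
Step 3. [(4*x) + 9 = 5] 9 comes off first (subtract 9). So sub: 4*x = -4.
Step 4. [4*x = -4] LHS = 4·(…); ÷4 both sides, so div: x = -1.

Answer: x ∈ {-1}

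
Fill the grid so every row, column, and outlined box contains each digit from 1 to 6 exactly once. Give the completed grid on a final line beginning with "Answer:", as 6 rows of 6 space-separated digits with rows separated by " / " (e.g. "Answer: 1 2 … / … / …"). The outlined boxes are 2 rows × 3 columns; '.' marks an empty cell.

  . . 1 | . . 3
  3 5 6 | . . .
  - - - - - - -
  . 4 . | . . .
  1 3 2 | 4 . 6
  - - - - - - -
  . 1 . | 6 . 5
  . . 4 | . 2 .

Step 1. [r2c6∈{1,2,4}] r2c6 is the only open cell in col 6 admitting 4, so r2c6=4.
Step 2. [r6c4∈{1,3}] across row 6, 3 lands solely at r6c4 ⇒ r6c4=3.
Step 3. [r4c5∈{5}] r4c5 has the single candidate 5. So r4c5=5.
Step 4. [r2c4∈{1,2}] 2 has one home in row 2: r2c4, so r2c4=2.
Step 5. [r3c1∈{5,6}] 6 has one home in row 3: r3c1. So r3c1=6.
Step 6. [r3c4∈{1}] r3c4 has the single candidate 1, so r3c4=1.
Step 7. [r1c1∈{2,4}] across row 1, 4 lands solely at r1c1. So r1c1=4.
Step 8. [r6c2∈{6}] r6c2's peers cover all but 6 ⇒ r6c2=6.
Step 9. [r5c3∈{3}] r5c3 is down to just 3 ⇒ r5c3=3.
Step 10. [r1c4∈{5}] r1c4 is down to just 5. So r1c4=5.
Step 11. [r1c2∈{2}] only 2 remains possible at r1c2 ⇒ r1c2=2.
Step 12. [r5c1∈{2}] r5c1 is down to just 2 ⇒ r5c1=2.
Step 13. [r6c1∈{5}] r6c1 is down to just 5, so r6c1=5.
Step 14. [r6c6∈{1}] r6c6 has the single candidate 1, so r6c6=1.
Step 15. [r1c5∈{6}] only 6 remains possible at r1c5 ⇒ r1c5=6.
Step 16. [r2c5∈{1}] r2c5 is down to just 1. So r2c5=1.
Step 17. [r3c3∈{5}] r3c3 has the single candidate 5, so r3c3=5.
Step 18. [r5c5∈{4}] r5c5 is down to just 4. So r5c5=4.
Step 19. [r3c6∈{2}] r3c6 has the single candidate 2, so r3c6=2.
Step 20. [r3c5∈{3}] r3c5 has the single candidate 3, so r3c5=3.

Answer: 4 2 1 5 6 3 / 3 5 6 2 1 4 / 6 4 5 1 3 2 / 1 3 2 4 5 6 / 2 1 3 6 4 5 / 5 6 4 3 2 1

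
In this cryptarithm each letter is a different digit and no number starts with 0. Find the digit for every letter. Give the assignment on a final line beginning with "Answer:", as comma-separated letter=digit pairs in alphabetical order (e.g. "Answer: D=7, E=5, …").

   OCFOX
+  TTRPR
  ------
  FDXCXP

Step 1. [col 1: X + R ≡ P (mod 10)] column 1 (X + R ≡ P (mod 10), carry-in 0) doesn't pin P yet; pick P=9 and continue. So P=9.
Step 2. [F] F is the leading digit of a 6-digit sum of two 5-digit numbers; the final carry is exactly 1 ⇒ F=1.
Step 3. [col 1: X + R ≡ P (mod 10)] no forcing yet in column 1 (carry-in 0); R=6 is free and consistent — try it, so R=6.
Step 4. [col 1: X + R ≡ P (mod 10)] column 1: given R=6, P=9, carry-in 0, and digits 1,6,9 already taken and all letters distinct, X+R≡P (mod 10) forces X=3 ⇒ X=3.
Step 5. [col 2: O + P ≡ X (mod 10)] from column 2 (P=9, X=3, carry-in 0, digits 1,3,6,9 already taken and all letters distinct): O must equal 4, so O=4.
Step 6. [col 3: F + R ≡ C (mod 10)] in column 3 we have F+R≡C with carry-in 1; given F=1, R=6 and digits 1,3,4,6,9 already taken and all letters distinct, that pins C to 8 ⇒ C=8.
Step 7. [col 4: C + T ≡ X (mod 10)] in column 4 we have C+T≡X with carry-in 0; given C=8, X=3 and digits 1,3,4,6,8,9 already taken and all letters distinct, that pins T to 5. So T=5.
Step 8. [col 5: O + T ≡ D (mod 10)] from column 5 (O=4, T=5, carry-in 1, digits 1,3,4,5,6,8,9 already taken and all letters distinct): D must equal 0 ⇒ D=0.

Answer: C=8, D=0, F=1, O=4, P=9, R=6, T=5, X=3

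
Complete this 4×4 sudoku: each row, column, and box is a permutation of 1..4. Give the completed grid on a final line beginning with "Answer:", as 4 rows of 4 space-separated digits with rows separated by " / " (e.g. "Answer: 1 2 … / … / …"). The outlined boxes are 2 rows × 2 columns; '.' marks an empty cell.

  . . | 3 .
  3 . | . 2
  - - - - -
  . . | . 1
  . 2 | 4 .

Step 1. [r2c2∈{1,4}] across row 2, 4 lands solely at r2c2 ⇒ r2c2=4.
Step 2. [r4c1∈{1}] r4c1 is down to just 1, so r4c1=1.
Step 3. [r3c2∈{3}] r3c2 is down to just 3 ⇒ r3c2=3.
Step 4. [r1c4∈{4}] only 4 remains possible at r1c4, so r1c4=4.
Step 5. [r3c1∈{4}] nothing but 4 survives at r3c1, so r3c1=4.
Step 6. [r4c4∈{3}] only 3 remains possible at r4c4 ⇒ r4c4=3.
Step 7. [r1c1∈{2}] only 2 remains possible at r1c1, so r1c1=2.
Step 8. [r1c2∈{1}] nothing but 1 survives at r1c2. So r1c2=1.
Step 9. [r2c3∈{1}] r2c3 is down to just 1 ⇒ r2c3=1.
Step 10. [r3c3∈{2}] r3c3 has the single candidate 2, so r3c3=2.

Answer: 2 1 3 4 / 3 4 1 2 / 4 3 2 1 / 1 2 4 3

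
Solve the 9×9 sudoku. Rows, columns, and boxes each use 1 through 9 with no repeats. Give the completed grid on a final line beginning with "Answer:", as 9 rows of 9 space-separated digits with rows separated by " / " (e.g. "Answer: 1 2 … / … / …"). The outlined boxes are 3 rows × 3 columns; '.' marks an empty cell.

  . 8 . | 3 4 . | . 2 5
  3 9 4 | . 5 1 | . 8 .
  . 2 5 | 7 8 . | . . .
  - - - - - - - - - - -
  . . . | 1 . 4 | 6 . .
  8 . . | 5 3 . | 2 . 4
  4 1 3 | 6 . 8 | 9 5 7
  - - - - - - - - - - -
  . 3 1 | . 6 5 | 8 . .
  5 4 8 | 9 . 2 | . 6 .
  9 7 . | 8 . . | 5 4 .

Step 1. [r4c5∈{2,7,9}] in col 5, 9 fits only at r4c5, so r4c5=9.
Step 2. [r7c1∈{2}] nothing but 2 survives at r7c1 ⇒ r7c1=2.
Step 3. [r4c1∈{7}] only 7 remains possible at r4c1. So r4c1=7.
Step 4. [r7c8∈{7,9}] across row 7, 7 lands solely at r7c8 ⇒ r7c8=7.
Step 5. [r3c8∈{1,3,9}] r3c8 is the only open cell in col 8 admitting 9, so r3c8=9.
Step 6. [r3c6∈{6}] r3c6's peers cover all but 6. So r3c6=6.
Step 7. [r3c1∈{1}] r3c1 has the single candidate 1 ⇒ r3c1=1.
Step 8. [r3c9∈{3}] r3c9 has the single candidate 3, so r3c9=3.
Step 9. [r8c9∈{1}] r8c9 is down to just 1. So r8c9=1.
Step 10. [r9c3∈{6}] nothing but 6 survives at r9c3 ⇒ r9c3=6.
Step 11. [r2c7∈{7}] only 7 remains possible at r2c7. So r2c7=7.
Step 12. [r6c5∈{2}] r6c5 has the single candidate 2. So r6c5=2.
Step 13. [r1c3∈{7}] r1c3 is down to just 7. So r1c3=7.
Step 14. [r9c5∈{1}] r9c5 is down to just 1, so r9c5=1.
Step 15. [r4c9∈{8}] only 8 remains possible at r4c9. So r4c9=8.
Step 16. [r9c6∈{3}] r9c6 has the single candidate 3, so r9c6=3.
Step 17. [r4c2∈{5}] r4c2 is down to just 5, so r4c2=5.
Step 18. [r5c8∈{1}] r5c8 is down to just 1, so r5c8=1.
Step 19. [r8c7∈{3}] r8c7 is down to just 3 ⇒ r8c7=3.
Step 20. [r5c2∈{6}] r5c2 has the single candidate 6. So r5c2=6.
Step 21. [r2c4∈{2}] only 2 remains possible at r2c4, so r2c4=2.
Step 22. [r7c9∈{9}] r7c9 is down to just 9. So r7c9=9.
Step 23. [r5c3∈{9}] r5c3's peers cover all but 9, so r5c3=9.
Step 24. [r9c9∈{2}] r9c9's peers cover all but 2. So r9c9=2.
Step 25. [r7c4∈{4}] nothing but 4 survives at r7c4 ⇒ r7c4=4.
Step 26. [r3c7∈{4}] nothing but 4 survives at r3c7 ⇒ r3c7=4.
Step 27. [r5c6∈{7}] r5c6 has the single candidate 7 ⇒ r5c6=7.
Step 28. [r1c7∈{1}] r1c7 has the single candidate 1, so r1c7=1.
Step 29. [r1c6∈{9}] r1c6 has the single candidate 9, so r1c6=9.
Step 30. [r4c3∈{2}] r4c3 has the single candidate 2 ⇒ r4c3=2.
Step 31. [r1c1∈{6}] nothing but 6 survives at r1c1, so r1c1=6.
Step 32. [r2c9∈{6}] r2c9's peers cover all but 6 ⇒ r2c9=6.
Step 33. [r4c8∈{3}] r4c8 is down to just 3, so r4c8=3.
Step 34. [r8c5∈{7}] r8c5 has the single candidate 7, so r8c5=7.

Answer: 6 8 7 3 4 9 1 2 5 / 3 9 4 2 5 1 7 8 6 / 1 2 5 7 8 6 4 9 3 / 7 5 2 1 9 4 6 3 8 / 8 6 9 5 3 7 2 1 4 / 4 1 3 6 2 8 9 5 7 / 2 3 1 4 6 5 8 7 9 / 5 4 8 9 7 2 3 6 1 / 9 7 6 8 1 3 5 4 2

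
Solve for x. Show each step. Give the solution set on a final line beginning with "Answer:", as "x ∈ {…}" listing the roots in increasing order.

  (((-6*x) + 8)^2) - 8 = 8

Step 1. [(((-6*x) + 8)^2) - 8 = 8] add 8: x sits inside (… - 8) ⇒ sub: ((-6*x) + 8)^2 = 16.
Step 2. [((-6*x) + 8)^2 = 16] √ both sides: 16 ≥ 0 gives two branches, so sqrt: (-6*x) + 8 = 4 or -4.
Step 3. [(-6*x) + 8 = 4 or -4] the outer +8 inverts by subtracting 8 ⇒ sub: -6*x = -4 or -12.
Step 4. [-6*x = -4 or -12] -6·(inner) — divide through by -6, so div: x = 2/3 or 2.

Answer: x ∈ {2/3, 2}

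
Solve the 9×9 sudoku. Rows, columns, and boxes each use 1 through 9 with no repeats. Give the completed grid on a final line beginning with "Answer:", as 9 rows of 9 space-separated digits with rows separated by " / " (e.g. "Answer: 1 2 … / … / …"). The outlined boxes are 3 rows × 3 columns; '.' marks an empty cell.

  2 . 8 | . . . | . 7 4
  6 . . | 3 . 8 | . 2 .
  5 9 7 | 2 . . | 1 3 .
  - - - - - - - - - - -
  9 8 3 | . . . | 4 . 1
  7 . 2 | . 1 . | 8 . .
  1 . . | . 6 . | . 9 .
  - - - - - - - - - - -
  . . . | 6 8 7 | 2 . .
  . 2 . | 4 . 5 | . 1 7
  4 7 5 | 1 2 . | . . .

Step 1. [r2c5∈{4,5,7,9}] in row 2, 7 fits only at r2c5. So r2c5=7.
Step 2. [r4c5∈{5}] r4c5 has the single candidate 5 ⇒ r4c5=5.
Step 3. [r6c3∈{4}] r6c3's peers cover all but 4 ⇒ r6c3=4.
Step 4. [r1c5∈{9}] r1c5 has the single candidate 9, so r1c5=9.
Step 5. [r9c6∈{3,9}] in box 8, 9 fits only at r9c6, so r9c6=9.
Step 6. [r6c2∈{5}] r6c2 is down to just 5, so r6c2=5.
Step 7. [r4c8∈{6}] r4c8's peers cover all but 6 ⇒ r4c8=6.
Step 8. [r7c1∈{3}] only 3 remains possible at r7c1 ⇒ r7c1=3.
Step 9. [r7c2∈{1}] r7c2 has the single candidate 1. So r7c2=1.
Step 10. [r8c3∈{6,9}] in col 3, 6 fits only at r8c3, so r8c3=6.
Step 11. [r8c7∈{3,9}] 9 has one home in row 8: r8c7 ⇒ r8c7=9.
Step 12. [r7c9∈{5}] only 5 remains possible at r7c9 ⇒ r7c9=5.
Step 13. [r5c9∈{3}] r5c9 is down to just 3 ⇒ r5c9=3.
Step 14. [r3c9∈{6,8}] r3c9 is the only open cell in row 3 admitting 8, so r3c9=8.
Step 15. [r1c7∈{5,6}] 6 has one home in box 3: r1c7. So r1c7=6.
Step 16. [r3c5∈{4}] r3c5 has the single candidate 4, so r3c5=4.
Step 17. [r6c9∈{2}] r6c9 is down to just 2, so r6c9=2.
Step 18. [r4c4∈{7}] nothing but 7 survives at r4c4 ⇒ r4c4=7.
Step 19. [r9c9∈{6}] r9c9 has the single candidate 6 ⇒ r9c9=6.
Step 20. [r2c3∈{1}] r2c3's peers cover all but 1, so r2c3=1.
Step 21. [r8c1∈{8}] only 8 remains possible at r8c1 ⇒ r8c1=8.
Step 22. [r5c2∈{6}] r5c2 is down to just 6. So r5c2=6.
Step 23. [r1c6∈{1}] nothing but 1 survives at r1c6, so r1c6=1.
Step 24. [r7c3∈{9}] only 9 remains possible at r7c3, so r7c3=9.
Step 25. [r9c8∈{8}] only 8 remains possible at r9c8 ⇒ r9c8=8.
Step 26. [r6c4∈{8}] r6c4 has the single candidate 8, so r6c4=8.
Step 27. [r3c6∈{6}] only 6 remains possible at r3c6 ⇒ r3c6=6.
Step 28. [r5c6∈{4}] r5c6 is down to just 4 ⇒ r5c6=4.
Step 29. [r1c2∈{3}] r1c2 has the single candidate 3, so r1c2=3.
Step 30. [r5c8∈{5}] only 5 remains possible at r5c8, so r5c8=5.
Step 31. [r5c4∈{9}] r5c4's peers cover all but 9, so r5c4=9.
Step 32. [r2c9∈{9}] r2c9 has the single candidate 9. So r2c9=9.
Step 33. [r2c7∈{5}] r2c7's peers cover all but 5, so r2c7=5.
Step 34. [r2c2∈{4}] r2c2 has the single candidate 4 ⇒ r2c2=4.
Step 35. [r1c4∈{5}] r1c4's peers cover all but 5 ⇒ r1c4=5.
Step 36. [r6c6∈{3}] r6c6's peers cover all but 3 ⇒ r6c6=3.
Step 37. [r6c7∈{7}] nothing but 7 survives at r6c7 ⇒ r6c7=7.
Step 38. [r4c6∈{2}] r4c6 has the single candidate 2 ⇒ r4c6=2.
Step 39. [r9c7∈{3}] only 3 remains possible at r9c7 ⇒ r9c7=3.
Step 40. [r8c5∈{3}] only 3 remains possible at r8c5, so r8c5=3.
Step 41. [r7c8∈{4}] only 4 remains possible at r7c8, so r7c8=4.

Answer: 2 3 8 5 9 1 6 7 4 / 6 4 1 3 7 8 5 2 9 / 5 9 7 2 4 6 1 3 8 / 9 8 3 7 5 2 4 6 1 / 7 6 2 9 1 4 8 5 3 / 1 5 4 8 6 3 7 9 2 / 3 1 9 6 8 7 2 4 5 / 8 2 6 4 3 5 9 1 7 / 4 7 5 1 2 9 3 8 6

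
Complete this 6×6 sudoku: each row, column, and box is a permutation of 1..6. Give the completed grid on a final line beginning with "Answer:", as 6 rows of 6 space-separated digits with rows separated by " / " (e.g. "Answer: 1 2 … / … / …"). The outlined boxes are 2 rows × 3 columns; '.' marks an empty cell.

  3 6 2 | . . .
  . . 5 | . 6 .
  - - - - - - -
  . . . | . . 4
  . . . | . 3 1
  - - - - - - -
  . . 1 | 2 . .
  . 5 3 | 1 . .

Step 1. [r5c2∈{4}] r5c2 has the single candidate 4. So r5c2=4.
Step 2. [r3c3∈{6}] r3c3 is down to just 6 ⇒ r3c3=6.
Step 3. [r3c4∈{5}] r3c4 is down to just 5, so r3c4=5.
Step 4. [r4c2∈{2}] nothing but 2 survives at r4c2 ⇒ r4c2=2.
Step 5. [r5c6∈{3,5,6}] across row 5, 3 lands solely at r5c6. So r5c6=3.
Step 6. [r2c1∈{1,4}] in box 1, 4 fits only at r2c1, so r2c1=4.
Step 7. [r1c5∈{1,4,5}] row 1 places 1 nowhere but r1c5. So r1c5=1.
Step 8. [r3c2∈{1,3}] row 3 places 3 nowhere but r3c2, so r3c2=3.
Step 9. [r5c1∈{6}] only 6 remains possible at r5c1, so r5c1=6.
Step 10. [r2c6∈{2}] r2c6 has the single candidate 2 ⇒ r2c6=2.
Step 11. [r5c5∈{5}] only 5 remains possible at r5c5, so r5c5=5.
Step 12. [r4c4∈{6}] only 6 remains possible at r4c4, so r4c4=6.
Step 13. [r1c6∈{5}] r1c6 has the single candidate 5, so r1c6=5.
Step 14. [r1c4∈{4}] only 4 remains possible at r1c4, so r1c4=4.
Step 15. [r2c2∈{1}] nothing but 1 survives at r2c2. So r2c2=1.
Step 16. [r6c6∈{6}] r6c6's peers cover all but 6. So r6c6=6.
Step 17. [r2c4∈{3}] r2c4 is down to just 3. So r2c4=3.
Step 18. [r6c1∈{2}] r6c1 is down to just 2. So r6c1=2.
Step 19. [r3c1∈{1}] nothing but 1 survives at r3c1 ⇒ r3c1=1.
Step 20. [r4c1∈{5}] r4c1's peers cover all but 5 ⇒ r4c1=5.
Step 21. [r6c5∈{4}] r6c5's peers cover all but 4 ⇒ r6c5=4.
Step 22. [r3c5∈{2}] only 2 remains possible at r3c5. So r3c5=2.
Step 23. [r4c3∈{4}] r4c3's peers cover all but 4, so r4c3=4.

Answer: 3 6 2 4 1 5 / 4 1 5 3 6 2 / 1 3 6 5 2 4 / 5 2 4 6 3 1 / 6 4 1 2 5 3 / 2 5 3 1 4 6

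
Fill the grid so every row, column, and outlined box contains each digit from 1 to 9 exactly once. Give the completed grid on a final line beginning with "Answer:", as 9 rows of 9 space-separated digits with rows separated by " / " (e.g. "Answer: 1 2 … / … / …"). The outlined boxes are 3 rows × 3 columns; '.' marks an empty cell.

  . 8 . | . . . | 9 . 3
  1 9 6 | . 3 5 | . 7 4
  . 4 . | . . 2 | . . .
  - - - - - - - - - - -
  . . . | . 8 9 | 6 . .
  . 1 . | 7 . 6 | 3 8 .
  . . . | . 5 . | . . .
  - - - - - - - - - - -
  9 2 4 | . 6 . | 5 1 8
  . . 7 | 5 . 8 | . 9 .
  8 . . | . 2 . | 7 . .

Step 1. [r9c8∈{3,4,6}] in col 8, 3 fits only at r9c8 ⇒ r9c8=3.
Step 2. [r5c5∈{4}] r5c5 is down to just 4 ⇒ r5c5=4.
Step 3. [r8c5∈{1}] nothing but 1 survives at r8c5 ⇒ r8c5=1.
Step 4. [r2c7∈{2,8}] across row 2, 2 lands solely at r2c7 ⇒ r2c7=2.
Step 5. [r8c9∈{2,6}] r8c9 is the only open cell in row 8 admitting 2. So r8c9=2.
Step 6. [r1c5∈{7}] only 7 remains possible at r1c5. So r1c5=7.
Step 7. [r3c1∈{3,5,7}] 7 has one home in row 3: r3c1 ⇒ r3c1=7.
Step 8. [r7c4∈{3}] nothing but 3 survives at r7c4 ⇒ r7c4=3.
Step 9. [r6c6∈{1,3}] r6c6 is the only open cell in col 6 admitting 3, so r6c6=3.
Step 10. [r1c6∈{1,4}] across col 6, 1 lands solely at r1c6. So r1c6=1.
Step 11. [r9c4∈{4,9}] 9 has one home in row 9: r9c4, so r9c4=9.
Step 12. [r3c7∈{1,8}] r3c7 is the only open cell in col 7 admitting 8. So r3c7=8.
Step 13. [r6c7∈{1,4}] across col 7, 1 lands solely at r6c7. So r6c7=1.
Step 14. [r6c4∈{2}] r6c4's peers cover all but 2 ⇒ r6c4=2.
Step 15. [r4c8∈{2,4,5}] r4c8 is the only open cell in col 8 admitting 2, so r4c8=2.
Step 16. [r3c4∈{6}] nothing but 6 survives at r3c4. So r3c4=6.
Step 17. [r3c8∈{5}] r3c8 is down to just 5, so r3c8=5.
Step 18. [r4c1∈{3,4,5}] across row 4, 4 lands solely at r4c1 ⇒ r4c1=4.
Step 19. [r6c1∈{6}] only 6 remains possible at r6c1 ⇒ r6c1=6.
Step 20. [r6c2∈{7}] nothing but 7 survives at r6c2, so r6c2=7.
Step 21. [r6c9∈{9}] r6c9's peers cover all but 9. So r6c9=9.
Step 22. [r5c9∈{5}] nothing but 5 survives at r5c9. So r5c9=5.
Step 23. [r5c1∈{2}] nothing but 2 survives at r5c1, so r5c1=2.
Step 24. [r8c2∈{3,6}] across row 8, 6 lands solely at r8c2 ⇒ r8c2=6.
Step 25. [r9c2∈{5}] r9c2 has the single candidate 5, so r9c2=5.
Step 26. [r4c3∈{3,5}] 5 has one home in row 4: r4c3, so r4c3=5.
Step 27. [r9c6∈{4}] r9c6's peers cover all but 4, so r9c6=4.
Step 28. [r9c9∈{6}] nothing but 6 survives at r9c9. So r9c9=6.
Step 29. [r8c7∈{4}] r8c7 has the single candidate 4 ⇒ r8c7=4.
Step 30. [r1c3∈{2}] r1c3's peers cover all but 2 ⇒ r1c3=2.
Step 31. [r1c1∈{5}] nothing but 5 survives at r1c1, so r1c1=5.
Step 32. [r8c1∈{3}] r8c1's peers cover all but 3, so r8c1=3.
Step 33. [r2c4∈{8}] r2c4 has the single candidate 8 ⇒ r2c4=8.
Step 34. [r4c2∈{3}] r4c2 has the single candidate 3. So r4c2=3.
Step 35. [r9c3∈{1}] r9c3's peers cover all but 1, so r9c3=1.
Step 36. [r3c9∈{1}] r3c9 has the single candidate 1 ⇒ r3c9=1.
Step 37. [r6c3∈{8}] nothing but 8 survives at r6c3. So r6c3=8.
Step 38. [r1c8∈{6}] r1c8 has the single candidate 6. So r1c8=6.
Step 39. [r3c5∈{9}] r3c5 is down to just 9 ⇒ r3c5=9.
Step 40. [r5c3∈{9}] nothing but 9 survives at r5c3, so r5c3=9.
Step 41. [r7c6∈{7}] only 7 remains possible at r7c6, so r7c6=7.
Step 42. [r4c4∈{1}] only 1 remains possible at r4c4. So r4c4=1.
Step 43. [r4c9∈{7}] r4c9 has the single candidate 7, so r4c9=7.
Step 44. [r6c8∈{4}] r6c8 is down to just 4, so r6c8=4.
Step 45. [r1c4∈{4}] r1c4 has the single candidate 4 ⇒ r1c4=4.
Step 46. [r3c3∈{3}] only 3 remains possible at r3c3 ⇒ r3c3=3.

Answer: 5 8 2 4 7 1 9 6 3 / 1 9 6 8 3 5 2 7 4 / 7 4 3 6 9 2 8 5 1 / 4 3 5 1 8 9 6 2 7 / 2 1 9 7 4 6 3 8 5 / 6 7 8 2 5 3 1 4 9 / 9 2 4 3 6 7 5 1 8 / 3 6 7 5 1 8 4 9 2 / 8 5 1 9 2 4 7 3 6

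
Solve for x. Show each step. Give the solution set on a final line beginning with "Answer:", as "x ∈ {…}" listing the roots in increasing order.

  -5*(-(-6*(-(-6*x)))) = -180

Step 1. [-5*(-(-6*(-(-6*x)))) = -180] divide by the outer -5 ⇒ div: -(-6*(-(-6*x))) = 36.
Step 2. [-(-6*(-(-6*x))) = 36] leading − — multiply by −1. So neg: -6*(-(-6*x)) = -36.
Step 3. [-6*(-(-6*x)) = -36] leading coefficient -6: divide by -6. So div: -(-6*x) = 6.
Step 4. [-(-6*x) = 6] flip signs both sides ⇒ neg: -6*x = -6.
Step 5. [-6*x = -6] leading coefficient -6: divide by -6 ⇒ div: x = 1.

Answer: x ∈ {1}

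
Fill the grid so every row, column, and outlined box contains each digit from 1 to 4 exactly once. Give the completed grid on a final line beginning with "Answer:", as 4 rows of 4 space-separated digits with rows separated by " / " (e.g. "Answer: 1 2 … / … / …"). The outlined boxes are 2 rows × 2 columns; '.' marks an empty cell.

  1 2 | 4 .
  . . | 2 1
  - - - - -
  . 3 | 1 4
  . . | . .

Step 1. [r4c4∈{2,3}] 2 has one home in col 4: r4c4, so r4c4=2.
Step 2. [r2c2∈{4}] r2c2 is down to just 4 ⇒ r2c2=4.
Step 3. [r4c1∈{4}] r4c1 is down to just 4 ⇒ r4c1=4.
Step 4. [r1c4∈{3}] only 3 remains possible at r1c4, so r1c4=3.
Step 5. [r2c1∈{3}] nothing but 3 survives at r2c1. So r2c1=3.
Step 6. [r4c3∈{3}] only 3 remains possible at r4c3 ⇒ r4c3=3.
Step 7. [r3c1∈{2}] only 2 remains possible at r3c1 ⇒ r3c1=2.
Step 8. [r4c2∈{1}] nothing but 1 survives at r4c2 ⇒ r4c2=1.

Answer: 1 2 4 3 / 3 4 2 1 / 2 3 1 4 / 4 1 3 2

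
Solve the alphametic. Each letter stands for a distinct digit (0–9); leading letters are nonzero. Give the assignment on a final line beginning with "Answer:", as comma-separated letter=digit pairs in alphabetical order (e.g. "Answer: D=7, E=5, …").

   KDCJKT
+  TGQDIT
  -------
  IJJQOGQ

Step 1. [col 1: T + T ≡ Q (mod 10)] no forcing yet in column 1 (carry-in 0); Q=6 is free and consistent — try it, so Q=6.
Step 2. [col 1: T + T ≡ Q (mod 10)] T=8 is one option consistent with column 1 (T + T ≡ Q (mod 10), carry-in 0) — take it. So T=8.
Step 3. [col 2: K + I ≡ G (mod 10)] column 2 (K + I ≡ G (mod 10), carry-in 1) doesn't pin I yet; pick I=1 and continue. So I=1.
Step 4. [col 2: K + I ≡ G (mod 10)] several values work for G in column 2 (K + I ≡ G (mod 10), carry-in 1); try G=5. So G=5.
Step 5. [col 2: K + I ≡ G (mod 10)] in column 2 we have K+I≡G with carry-in 1; given I=1, G=5 and digits 1,5,6,8 already taken and all letters distinct, that pins K to 3 ⇒ K=3.
Step 6. [col 3: J + D ≡ O (mod 10)] column 3: given nothing yet, carry-in 0, and digits 1,3,5,6,8 already taken and all letters distinct, J+D≡O (mod 10) forces O=9 ⇒ O=9.
Step 7. [col 3: J + D ≡ O (mod 10)] several values work for J in column 3 (J + D ≡ O (mod 10), carry-in 0); try J=2. So J=2.
Step 8. [col 3: J + D ≡ O (mod 10)] from column 3 (J=2, O=9, carry-in 0, digits 1,2,3,5,6,8,9 already taken and all letters distinct): D must equal 7 ⇒ D=7.
Step 9. [col 4: C + Q ≡ Q (mod 10)] column 4 reads C+Q+carry(0)=Q with Q=6; with digits 1,2,3,5,6,7,8,9 already taken and all letters distinct, the only value for C is 0, so C=0.

Answer: C=0, D=7, G=5, I=1, J=2, K=3, O=9, Q=6, T=8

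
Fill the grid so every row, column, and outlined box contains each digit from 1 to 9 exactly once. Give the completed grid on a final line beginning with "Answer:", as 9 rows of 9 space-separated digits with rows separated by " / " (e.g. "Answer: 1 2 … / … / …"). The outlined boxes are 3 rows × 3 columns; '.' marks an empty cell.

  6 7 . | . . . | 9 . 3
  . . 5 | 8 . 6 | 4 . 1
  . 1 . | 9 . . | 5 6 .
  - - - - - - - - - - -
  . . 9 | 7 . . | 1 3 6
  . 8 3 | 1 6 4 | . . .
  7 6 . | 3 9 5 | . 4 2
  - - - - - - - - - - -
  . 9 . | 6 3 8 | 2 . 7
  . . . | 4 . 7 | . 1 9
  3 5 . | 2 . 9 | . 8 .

Step 1. [r5c1∈{2,5}] row 5 places 2 nowhere but r5c1 ⇒ r5c1=2.
Step 2. [r1c3∈{2,4,8}] row 1 places 8 nowhere but r1c3 ⇒ r1c3=8.
Step 3. [r3c1∈{4}] r3c1 has the single candidate 4. So r3c1=4.
Step 4. [r3c3∈{2}] r3c3's peers cover all but 2, so r3c3=2.
Step 5. [r1c8∈{2}] r1c8's peers cover all but 2 ⇒ r1c8=2.
Step 6. [r9c3∈{1,4,6,7}] 7 has one home in row 9: r9c3 ⇒ r9c3=7.
Step 7. [r2c8∈{7}] r2c8's peers cover all but 7. So r2c8=7.
Step 8. [r1c5∈{1,4,5}] in row 1, 4 fits only at r1c5, so r1c5=4.
Step 9. [r5c9∈{5}] only 5 remains possible at r5c9. So r5c9=5.
Step 10. [r8c3∈{6}] nothing but 6 survives at r8c3. So r8c3=6.
Step 11. [r7c3∈{1,4}] row 7 places 4 nowhere but r7c3 ⇒ r7c3=4.
Step 12. [r2c5∈{2}] r2c5 is down to just 2, so r2c5=2.
Step 13. [r5c8∈{9}] only 9 remains possible at r5c8 ⇒ r5c8=9.
Step 14. [r9c5∈{1}] r9c5 is down to just 1. So r9c5=1.
Step 15. [r4c2∈{4}] r4c2 is down to just 4. So r4c2=4.
Step 16. [r7c8∈{5}] only 5 remains possible at r7c8 ⇒ r7c8=5.
Step 17. [r4c5∈{8}] r4c5 is down to just 8 ⇒ r4c5=8.
Step 18. [r2c2∈{3}] only 3 remains possible at r2c2. So r2c2=3.
Step 19. [r6c7∈{8}] nothing but 8 survives at r6c7 ⇒ r6c7=8.
Step 20. [r9c9∈{4}] r9c9's peers cover all but 4 ⇒ r9c9=4.
Step 21. [r7c1∈{1}] r7c1 has the single candidate 1, so r7c1=1.
Step 22. [r8c2∈{2}] r8c2's peers cover all but 2 ⇒ r8c2=2.
Step 23. [r1c6∈{1}] r1c6 has the single candidate 1, so r1c6=1.
Step 24. [r3c9∈{8}] r3c9 has the single candidate 8 ⇒ r3c9=8.
Step 25. [r4c6∈{2}] r4c6's peers cover all but 2. So r4c6=2.
Step 26. [r1c4∈{5}] only 5 remains possible at r1c4 ⇒ r1c4=5.
Step 27. [r3c6∈{3}] nothing but 3 survives at r3c6 ⇒ r3c6=3.
Step 28. [r6c3∈{1}] r6c3 is down to just 1 ⇒ r6c3=1.
Step 29. [r9c7∈{6}] r9c7 is down to just 6. So r9c7=6.
Step 30. [r2c1∈{9}] only 9 remains possible at r2c1, so r2c1=9.
Step 31. [r3c5∈{7}] only 7 remains possible at r3c5. So r3c5=7.
Step 32. [r5c7∈{7}] r5c7's peers cover all but 7, so r5c7=7.
Step 33. [r8c1∈{8}] only 8 remains possible at r8c1. So r8c1=8.
Step 34. [r8c7∈{3}] r8c7 has the single candidate 3 ⇒ r8c7=3.
Step 35. [r4c1∈{5}] r4c1 has the single candidate 5, so r4c1=5.
Step 36. [r8c5∈{5}] only 5 remains possible at r8c5, so r8c5=5.

Answer: 6 7 8 5 4 1 9 2 3 / 9 3 5 8 2 6 4 7 1 / 4 1 2 9 7 3 5 6 8 / 5 4 9 7 8 2 1 3 6 / 2 8 3 1 6 4 7 9 5 / 7 6 1 3 9 5 8 4 2 / 1 9 4 6 3 8 2 5 7 / 8 2 6 4 5 7 3 1 9 / 3 5 7 2 1 9 6 8 4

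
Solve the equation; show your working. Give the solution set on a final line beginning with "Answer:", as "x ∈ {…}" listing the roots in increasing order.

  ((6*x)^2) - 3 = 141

Step 1. [((6*x)^2) - 3 = 141] the outer -3 inverts by adding 3 ⇒ sub: (6*x)^2 = 144.
Step 2. [(6*x)^2 = 144] LHS squared, RHS 144 ≥ 0: apply √ (±) ⇒ sqrt: 6*x = 12 or -12.
Step 3. [6*x = 12 or -12] 6 out front; divide by 6 ⇒ div: x = 2 or -2.

Answer: x ∈ {-2, 2}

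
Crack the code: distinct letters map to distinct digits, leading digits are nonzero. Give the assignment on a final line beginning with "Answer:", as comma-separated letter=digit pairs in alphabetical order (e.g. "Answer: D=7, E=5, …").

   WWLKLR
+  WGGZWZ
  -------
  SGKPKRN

Step 1. [col 1: R + Z ≡ N (mod 10)] no forcing yet in column 1 (carry-in 0); R=5 is free and consistent — try it. So R=5.
Step 2. [S] the sum has 7 digits but both addends have 6; that extra leading digit S is the final carry, namely 1. So S=1.
Step 3. [col 1: R + Z ≡ N (mod 10)] column 1 (R + Z ≡ N (mod 10), carry-in 0) doesn't pin Z yet; pick Z=9 and continue, so Z=9.
Step 4. [col 1: R + Z ≡ N (mod 10)] column 1: given R=5, Z=9, carry-in 0, and digits 1,5,9 already taken and all letters distinct, R+Z≡N (mod 10) forces N=4, so N=4.
Step 5. [col 2: L + W ≡ R (mod 10)] W=6 is one option consistent with column 2 (L + W ≡ R (mod 10), carry-in 1) — take it ⇒ W=6.
Step 6. [col 2: L + W ≡ R (mod 10)] from column 2 (W=6, R=5, carry-in 1, digits 1,4,5,6,9 already taken and all letters distinct): L must equal 8, so L=8.
Step 7. [col 3: K + Z ≡ K (mod 10)] no forcing yet in column 3 (carry-in 1); K=0 is free and consistent — try it. So K=0.
Step 8. [col 4: L + G ≡ P (mod 10)] from column 4 (L=8, carry-in 1, digits 0,1,4,5,6,8,9 already taken and all letters distinct): G must equal 3. So G=3.
Step 9. [col 4: L + G ≡ P (mod 10)] column 4: given L=8, G=3, carry-in 1, and digits 0,1,3,4,5,6,8,9 already taken and all letters distinct, L+G≡P (mod 10) forces P=2 ⇒ P=2.

Answer: G=3, K=0, L=8, N=4, P=2, R=5, S=1, W=6, Z=9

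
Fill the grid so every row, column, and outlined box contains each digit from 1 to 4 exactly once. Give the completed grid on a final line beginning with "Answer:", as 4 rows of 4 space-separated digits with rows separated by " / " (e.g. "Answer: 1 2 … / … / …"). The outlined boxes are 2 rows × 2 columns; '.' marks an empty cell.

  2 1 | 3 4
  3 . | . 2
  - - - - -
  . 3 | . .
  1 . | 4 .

Step 1. [r3c4∈{1}] only 1 remains possible at r3c4 ⇒ r3c4=1.
Step 2. [r4c4∈{3}] r4c4 has the single candidate 3. So r4c4=3.
Step 3. [r2c2∈{4}] r2c2's peers cover all but 4 ⇒ r2c2=4.
Step 4. [r4c2∈{2}] r4c2 has the single candidate 2. So r4c2=2.
Step 5. [r3c3∈{2}] r3c3's peers cover all but 2 ⇒ r3c3=2.
Step 6. [r2c3∈{1}] only 1 remains possible at r2c3 ⇒ r2c3=1.
Step 7. [r3c1∈{4}] r3c1 has the single candidate 4 ⇒ r3c1=4.

Answer: 2 1 3 4 / 3 4 1 2 / 4 3 2 1 / 1 2 4 3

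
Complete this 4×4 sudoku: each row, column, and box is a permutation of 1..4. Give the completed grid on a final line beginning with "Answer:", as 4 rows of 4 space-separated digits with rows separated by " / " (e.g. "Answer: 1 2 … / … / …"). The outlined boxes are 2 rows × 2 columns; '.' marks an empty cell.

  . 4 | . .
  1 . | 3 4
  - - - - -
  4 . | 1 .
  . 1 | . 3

Step 1. [r1c3∈{2}] only 2 remains possible at r1c3, so r1c3=2.
Step 2. [r2c2∈{2}] only 2 remains possible at r2c2, so r2c2=2.
Step 3. [r4c3∈{4}] only 4 remains possible at r4c3. So r4c3=4.
Step 4. [r3c2∈{3}] r3c2 has the single candidate 3 ⇒ r3c2=3.
Step 5. [r4c1∈{2}] r4c1 is down to just 2, so r4c1=2.
Step 6. [r1c1∈{3}] r1c1 is down to just 3. So r1c1=3.
Step 7. [r1c4∈{1}] r1c4 is down to just 1, so r1c4=1.
Step 8. [r3c4∈{2}] r3c4 is down to just 2. So r3c4=2.

Answer: 3 4 2 1 / 1 2 3 4 / 4 3 1 2 / 2 1 4 3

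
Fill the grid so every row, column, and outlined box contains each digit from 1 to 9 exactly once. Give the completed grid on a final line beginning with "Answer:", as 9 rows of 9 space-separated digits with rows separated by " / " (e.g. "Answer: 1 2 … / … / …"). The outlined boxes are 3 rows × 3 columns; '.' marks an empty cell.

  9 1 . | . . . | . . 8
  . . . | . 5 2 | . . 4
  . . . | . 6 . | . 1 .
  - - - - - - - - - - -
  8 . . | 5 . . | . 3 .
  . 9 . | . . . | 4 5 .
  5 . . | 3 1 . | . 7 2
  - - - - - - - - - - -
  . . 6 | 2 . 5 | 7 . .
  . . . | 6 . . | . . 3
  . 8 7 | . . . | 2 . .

Step 1. [r8c3∈{1,2,4,5,9}] in col 3, 9 fits only at r8c3, so r8c3=9.
Step 2. [r3c9∈{5,7,9}] r3c9 is the only open cell in col 9 admitting 7 ⇒ r3c9=7.
Step 3. [r6c3∈{4}] only 4 remains possible at r6c3, so r6c3=4.
Step 4. [r6c2∈{6}] only 6 remains possible at r6c2 ⇒ r6c2=6.
Step 5. [r2c4∈{1,7,8,9}] across row 2, 1 lands solely at r2c4 ⇒ r2c4=1.
Step 6. [r2c1∈{3,6,7}] across col 1, 6 lands solely at r2c1 ⇒ r2c1=6.
Step 7. [r5c1∈{1,2,3,7}] r5c1 is the only open cell in col 1 admitting 7 ⇒ r5c1=7.
Step 8. [r5c3∈{1,2,3}] row 5 places 3 nowhere but r5c3, so r5c3=3.
Step 9. [r5c9∈{1,6}] in row 5, 1 fits only at r5c9, so r5c9=1.
Step 10. [r7c9∈{9}] only 9 remains possible at r7c9 ⇒ r7c9=9.
Step 11. [r4c2∈{2}] r4c2 has the single candidate 2, so r4c2=2.
Step 12. [r5c4∈{8}] nothing but 8 survives at r5c4, so r5c4=8.
Step 13. [r6c6∈{9}] r6c6's peers cover all but 9 ⇒ r6c6=9.
Step 14. [r8c7∈{1,5,8}] r8c7 is the only open cell in col 7 admitting 1 ⇒ r8c7=1.
Step 15. [r3c6∈{3,4,8}] across box 2, 8 lands solely at r3c6 ⇒ r3c6=8.
Step 16. [r4c9∈{6}] only 6 remains possible at r4c9. So r4c9=6.
Step 17. [r1c4∈{4,7}] 7 has one home in col 4: r1c4. So r1c4=7.
Step 18. [r3c4∈{4,9}] across box 2, 9 lands solely at r3c4, so r3c4=9.
Step 19. [r9c4∈{4}] r9c4's peers cover all but 4 ⇒ r9c4=4.
Step 20. [r1c7∈{3,5,6}] across col 7, 6 lands solely at r1c7. So r1c7=6.
Step 21. [r7c1∈{1,3,4}] row 7 places 1 nowhere but r7c1 ⇒ r7c1=1.
Step 22. [r9c1∈{3}] r9c1 has the single candidate 3. So r9c1=3.
Step 23. [r7c2∈{4}] r7c2 is down to just 4 ⇒ r7c2=4.
Step 24. [r1c3∈{2,5}] r1c3 is the only open cell in row 1 admitting 5, so r1c3=5.
Step 25. [r1c6∈{3,4}] across col 6, 3 lands solely at r1c6, so r1c6=3.
Step 26. [r3c2∈{3}] only 3 remains possible at r3c2, so r3c2=3.
Step 27. [r7c8∈{8}] only 8 remains possible at r7c8, so r7c8=8.
Step 28. [r8c6∈{7}] r8c6 is down to just 7 ⇒ r8c6=7.
Step 29. [r8c1∈{2}] r8c1's peers cover all but 2. So r8c1=2.
Step 30. [r4c5∈{4,7}] row 4 places 7 nowhere but r4c5 ⇒ r4c5=7.
Step 31. [r2c7∈{3,9}] in row 2, 3 fits only at r2c7, so r2c7=3.
Step 32. [r8c2∈{5}] nothing but 5 survives at r8c2 ⇒ r8c2=5.
Step 33. [r4c3∈{1}] r4c3's peers cover all but 1, so r4c3=1.
Step 34. [r3c7∈{5}] nothing but 5 survives at r3c7. So r3c7=5.
Step 35. [r1c8∈{2}] r1c8 has the single candidate 2. So r1c8=2.
Step 36. [r6c7∈{8}] r6c7 has the single candidate 8. So r6c7=8.
Step 37. [r9c6∈{1}] r9c6's peers cover all but 1, so r9c6=1.
Step 38. [r2c2∈{7}] r2c2's peers cover all but 7 ⇒ r2c2=7.
Step 39. [r1c5∈{4}] r1c5 has the single candidate 4. So r1c5=4.
Step 40. [r3c3∈{2}] nothing but 2 survives at r3c3 ⇒ r3c3=2.
Step 41. [r2c3∈{8}] r2c3's peers cover all but 8 ⇒ r2c3=8.
Step 42. [r5c5∈{2}] only 2 remains possible at r5c5, so r5c5=2.
Step 43. [r9c5∈{9}] r9c5's peers cover all but 9. So r9c5=9.
Step 44. [r9c8∈{6}] r9c8 is down to just 6. So r9c8=6.
Step 45. [r8c5∈{8}] r8c5's peers cover all but 8 ⇒ r8c5=8.
Step 46. [r8c8∈{4}] nothing but 4 survives at r8c8 ⇒ r8c8=4.
Step 47. [r2c8∈{9}] r2c8 has the single candidate 9, so r2c8=9.
Step 48. [r4c6∈{4}] r4c6 has the single candidate 4, so r4c6=4.
Step 49. [r3c1∈{4}] nothing but 4 survives at r3c1. So r3c1=4.
Step 50. [r7c5∈{3}] r7c5 has the single candidate 3. So r7c5=3.
Step 51. [r4c7∈{9}] r4c7 is down to just 9 ⇒ r4c7=9.
Step 52. [r5c6∈{6}] r5c6 has the single candidate 6. So r5c6=6.
Step 53. [r9c9∈{5}] only 5 remains possible at r9c9. So r9c9=5.

Answer: 9 1 5 7 4 3 6 2 8 / 6 7 8 1 5 2 3 9 4 / 4 3 2 9 6 8 5 1 7 / 8 2 1 5 7 4 9 3 6 / 7 9 3 8 2 6 4 5 1 / 5 6 4 3 1 9 8 7 2 / 1 4 6 2 3 5 7 8 9 / 2 5 9 6 8 7 1 4 3 / 3 8 7 4 9 1 2 6 5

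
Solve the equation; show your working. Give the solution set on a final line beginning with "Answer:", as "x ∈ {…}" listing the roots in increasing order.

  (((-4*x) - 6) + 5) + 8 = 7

Step 1. [(((-4*x) - 6) + 5) + 8 = 7] +8 is outermost — subtract 8 both sides ⇒ sub: ((-4*x) - 6) + 5 = -1.
Step 2. [((-4*x) - 6) + 5 = -1] +5 is outermost — subtract 5 both sides, so sub: (-4*x) - 6 = -6.
Step 3. [(-4*x) - 6 = -6] add 6: x sits inside (… - 6), so sub: -4*x = 0.
Step 4. [-4*x = 0] -4 out front; divide by -4, so div: x = 0.

Answer: x ∈ {0}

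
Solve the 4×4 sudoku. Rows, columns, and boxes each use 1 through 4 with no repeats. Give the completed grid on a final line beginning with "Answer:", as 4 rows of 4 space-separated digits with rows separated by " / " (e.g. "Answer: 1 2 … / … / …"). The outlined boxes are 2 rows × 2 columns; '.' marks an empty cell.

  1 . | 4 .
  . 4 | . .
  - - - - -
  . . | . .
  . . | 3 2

Step 1. [r3c3∈{1}] only 1 remains possible at r3c3 ⇒ r3c3=1.
Step 2. [r1c2∈{2,3}] 2 has one home in row 1: r1c2. So r1c2=2.
Step 3. [r2c1∈{3}] r2c1's peers cover all but 3. So r2c1=3.
Step 4. [r3c1∈{2,4}] row 3 places 2 nowhere but r3c1, so r3c1=2.
Step 5. [r2c3∈{2}] nothing but 2 survives at r2c3. So r2c3=2.
Step 6. [r2c4∈{1}] nothing but 1 survives at r2c4, so r2c4=1.
Step 7. [r3c2∈{3}] r3c2 has the single candidate 3 ⇒ r3c2=3.
Step 8. [r3c4∈{4}] nothing but 4 survives at r3c4. So r3c4=4.
Step 9. [r4c1∈{4}] r4c1 is down to just 4, so r4c1=4.
Step 10. [r4c2∈{1}] r4c2 has the single candidate 1. So r4c2=1.
Step 11. [r1c4∈{3}] r1c4 is down to just 3 ⇒ r1c4=3.

Answer: 1 2 4 3 / 3 4 2 1 / 2 3 1 4 / 4 1 3 2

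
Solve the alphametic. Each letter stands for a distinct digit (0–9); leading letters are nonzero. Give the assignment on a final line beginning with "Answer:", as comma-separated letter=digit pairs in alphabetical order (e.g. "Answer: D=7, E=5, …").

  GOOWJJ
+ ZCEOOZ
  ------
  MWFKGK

Step 1. [col 1: J + Z ≡ K (mod 10)] several values work for K in column 1 (J + Z ≡ K (mod 10), carry-in 0); try K=7 ⇒ K=7.
Step 2. [col 1: J + Z ≡ K (mod 10)] Z=5 is one option consistent with column 1 (J + Z ≡ K (mod 10), carry-in 0) — take it. So Z=5.
Step 3. [col 1: J + Z ≡ K (mod 10)] in column 1 we have J+Z≡K with carry-in 0; given Z=5, K=7 and digits 5,7 already taken and all letters distinct, that pins J to 2, so J=2.
Step 4. [col 2: J + O ≡ G (mod 10)] several values work for G in column 2 (J + O ≡ G (mod 10), carry-in 0); try G=3, so G=3.
Step 5. [col 2: J + O ≡ G (mod 10)] column 2: given J=2, G=3, carry-in 0, and digits 2,3,5,7 already taken and all letters distinct, J+O≡G (mod 10) forces O=1 ⇒ O=1.
Step 6. [col 3: W + O ≡ K (mod 10)] from column 3 (O=1, K=7, carry-in 0, digits 1,2,3,5,7 already taken and all letters distinct): W must equal 6. So W=6.
Step 7. [col 4: O + E ≡ F (mod 10)] column 4 (O + E ≡ F (mod 10), carry-in 0) doesn't pin E yet; pick E=9 and continue ⇒ E=9.
Step 8. [col 4: O + E ≡ F (mod 10)] from column 4 (O=1, E=9, carry-in 0, digits 1,2,3,5,6,7,9 already taken and all letters distinct): F must equal 0. So F=0.
Step 9. [col 5: O + C ≡ W (mod 10)] column 5 reads O+C+carry(1)=W with O=1, W=6; with digits 0,1,2,3,5,6,7,9 already taken and all letters distinct, the only value for C is 4 ⇒ C=4.
Step 10. [col 6: G + Z ≡ M (mod 10)] column 6 reads G+Z+carry(0)=M with G=3, Z=5; with digits 0,1,2,3,4,5,6,7,9 already taken and all letters distinct, the only value for M is 8 ⇒ M=8.

Answer: C=4, E=9, F=0, G=3, J=2, K=7, M=8, O=1, W=6, Z=5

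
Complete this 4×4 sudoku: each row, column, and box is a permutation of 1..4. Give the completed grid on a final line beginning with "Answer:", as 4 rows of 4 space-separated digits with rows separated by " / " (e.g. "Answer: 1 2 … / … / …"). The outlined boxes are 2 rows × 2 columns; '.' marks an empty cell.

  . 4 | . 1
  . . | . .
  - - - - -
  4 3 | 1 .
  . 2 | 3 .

Step 1. [r1c3∈{2}] only 2 remains possible at r1c3 ⇒ r1c3=2.
Step 2. [r2c4∈{3,4}] in col 4, 3 fits only at r2c4 ⇒ r2c4=3.
Step 3. [r4c1∈{1}] only 1 remains possible at r4c1, so r4c1=1.
Step 4. [r2c3∈{4}] r2c3's peers cover all but 4. So r2c3=4.
Step 5. [r2c1∈{2}] r2c1's peers cover all but 2, so r2c1=2.
Step 6. [r2c2∈{1}] only 1 remains possible at r2c2, so r2c2=1.
Step 7. [r4c4∈{4}] r4c4's peers cover all but 4. So r4c4=4.
Step 8. [r3c4∈{2}] only 2 remains possible at r3c4 ⇒ r3c4=2.
Step 9. [r1c1∈{3}] r1c1 has the single candidate 3. So r1c1=3.

Answer: 3 4 2 1 / 2 1 4 3 / 4 3 1 2 / 1 2 3 4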